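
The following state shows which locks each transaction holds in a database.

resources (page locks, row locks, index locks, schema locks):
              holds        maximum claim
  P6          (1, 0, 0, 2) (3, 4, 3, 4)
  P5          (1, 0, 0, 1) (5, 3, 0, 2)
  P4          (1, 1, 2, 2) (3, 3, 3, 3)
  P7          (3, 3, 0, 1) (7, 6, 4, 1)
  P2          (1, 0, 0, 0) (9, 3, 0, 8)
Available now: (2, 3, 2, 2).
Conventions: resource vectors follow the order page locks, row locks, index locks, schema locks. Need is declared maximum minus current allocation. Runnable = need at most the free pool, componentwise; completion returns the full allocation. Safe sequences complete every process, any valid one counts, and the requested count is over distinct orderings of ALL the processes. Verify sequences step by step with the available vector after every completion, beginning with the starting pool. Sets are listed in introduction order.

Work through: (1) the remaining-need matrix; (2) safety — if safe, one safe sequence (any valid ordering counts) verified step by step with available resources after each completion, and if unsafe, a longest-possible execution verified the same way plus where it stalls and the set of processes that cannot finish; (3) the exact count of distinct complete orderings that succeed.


(1) Remaining need (order page locks, row locks, index locks, schema locks):
  P6: (2, 4, 3, 2)
  P5: (4, 3, 0, 1)
  P4: (2, 2, 1, 1)
  P7: (4, 3, 4, 0)
  P2: (8, 3, 0, 8)
(2) SAFE — a valid safe sequence is P4, P6, P5, P7, P2.
Key observation: the order's first zero-slack moment is P4 ((2, 2, 1, 1) needed, (2, 3, 2, 2) free — a requested resource with nothing to spare).
Step-by-step check:
  pool = (2, 3, 2, 2)
  run P4 (needs (2, 2, 1, 1), free (2, 3, 2, 2)); after release of (1, 1, 2, 2) the pool is (3, 4, 4, 4)
  run P6 (needs (2, 4, 3, 2), free (3, 4, 4, 4)); after release of (1, 0, 0, 2) the pool is (4, 4, 4, 6)
  run P5 (needs (4, 3, 0, 1), free (4, 4, 4, 6)); after release of (1, 0, 0, 1) the pool is (5, 4, 4, 7)
  run P7 (needs (4, 3, 4, 0), free (5, 4, 4, 7)); after release of (3, 3, 0, 1) the pool is (8, 7, 4, 8)
  run P2 (needs (8, 3, 0, 8), free (8, 7, 4, 8)); after release of (1, 0, 0, 0) the pool is (9, 7, 4, 8)
(3) Precisely 2 of the possible complete orderings are safe sequences.


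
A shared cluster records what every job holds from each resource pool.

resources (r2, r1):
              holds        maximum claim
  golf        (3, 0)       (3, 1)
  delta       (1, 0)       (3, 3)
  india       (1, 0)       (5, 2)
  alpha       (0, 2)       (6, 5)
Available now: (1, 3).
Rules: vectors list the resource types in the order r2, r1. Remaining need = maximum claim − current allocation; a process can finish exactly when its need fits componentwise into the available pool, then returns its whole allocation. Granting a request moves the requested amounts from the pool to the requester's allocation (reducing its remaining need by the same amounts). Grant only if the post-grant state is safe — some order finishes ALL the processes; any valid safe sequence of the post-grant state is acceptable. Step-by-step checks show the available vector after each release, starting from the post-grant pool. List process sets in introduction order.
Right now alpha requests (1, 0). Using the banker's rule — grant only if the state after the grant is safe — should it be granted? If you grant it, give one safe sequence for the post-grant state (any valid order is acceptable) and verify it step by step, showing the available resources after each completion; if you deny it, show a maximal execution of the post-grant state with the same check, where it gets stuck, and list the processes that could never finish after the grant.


GRANT. The post-grant state is safe; one safe sequence: golf, delta, india, alpha.
Key observation: with (0, 3) left after the transfer, golf can run at once — the state stays safe.
Step-by-step check of the post-grant state:
  pool = (0, 3)
  run golf (needs (0, 1), free (0, 3)); after release of (3, 0) the pool is (3, 3)
  run delta (needs (2, 3), free (3, 3)); after release of (1, 0) the pool is (4, 3)
  run india (needs (4, 2), free (4, 3)); after release of (1, 0) the pool is (5, 3)
  run alpha (needs (5, 3), free (5, 3)); after release of (1, 2) the pool is (6, 5)


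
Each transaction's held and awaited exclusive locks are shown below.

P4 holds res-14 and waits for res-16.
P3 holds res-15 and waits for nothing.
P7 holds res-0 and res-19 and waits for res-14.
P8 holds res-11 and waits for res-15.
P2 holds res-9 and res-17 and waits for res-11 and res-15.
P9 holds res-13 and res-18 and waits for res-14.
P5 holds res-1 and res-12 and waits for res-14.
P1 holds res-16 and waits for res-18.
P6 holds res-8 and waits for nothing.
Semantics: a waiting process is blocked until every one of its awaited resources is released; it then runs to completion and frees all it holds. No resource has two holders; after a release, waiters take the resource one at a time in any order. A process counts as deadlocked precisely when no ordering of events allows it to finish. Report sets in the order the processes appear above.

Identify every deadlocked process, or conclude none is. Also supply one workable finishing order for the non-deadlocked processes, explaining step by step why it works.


Deadlocked: P4, P7, P9, P5 and P1.
Key observation: nobody on the ring P4 -> P1 -> P9 -> P4 can start until another member finishes, which never happens; P7 and P5 wait into the deadlock from upstream.
The rest can finish in the order P3, P8, P6, P2.
Verifying each step:
  P3: no waits; runs immediately, freeing res-15
  P8: everything it awaited (res-15) is free; runs, freeing res-11
  P6: no waits; runs immediately, freeing res-8
  P2: everything it awaited (res-11 and res-15) is free; runs, freeing res-9 and res-17


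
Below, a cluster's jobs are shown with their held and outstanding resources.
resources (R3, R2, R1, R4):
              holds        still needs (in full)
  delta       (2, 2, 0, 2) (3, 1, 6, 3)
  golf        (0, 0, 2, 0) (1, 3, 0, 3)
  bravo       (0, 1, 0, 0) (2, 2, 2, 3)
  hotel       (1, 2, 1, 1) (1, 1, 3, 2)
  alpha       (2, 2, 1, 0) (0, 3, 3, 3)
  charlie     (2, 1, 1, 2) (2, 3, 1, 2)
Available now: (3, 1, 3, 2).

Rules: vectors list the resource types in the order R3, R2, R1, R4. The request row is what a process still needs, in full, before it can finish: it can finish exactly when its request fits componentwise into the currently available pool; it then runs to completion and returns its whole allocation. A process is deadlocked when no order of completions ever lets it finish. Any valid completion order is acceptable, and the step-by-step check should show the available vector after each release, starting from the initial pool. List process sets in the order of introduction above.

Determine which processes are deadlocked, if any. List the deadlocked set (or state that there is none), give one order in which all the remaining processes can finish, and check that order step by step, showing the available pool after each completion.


Nothing here is deadlocked.
Key observation: hotel can run right away; the returned allocation unlocks the remaining processes in turn.
One completion order for the rest: hotel, bravo, charlie, golf, alpha, delta. Verifying each step:
  pool = (3, 1, 3, 2)
  run hotel (needs (1, 1, 3, 2), free (3, 1, 3, 2)); after release of (1, 2, 1, 1) the pool is (4, 3, 4, 3)
  run bravo (needs (2, 2, 2, 3), free (4, 3, 4, 3)); after release of (0, 1, 0, 0) the pool is (4, 4, 4, 3)
  run charlie (needs (2, 3, 1, 2), free (4, 4, 4, 3)); after release of (2, 1, 1, 2) the pool is (6, 5, 5, 5)
  run golf (needs (1, 3, 0, 3), free (6, 5, 5, 5)); after release of (0, 0, 2, 0) the pool is (6, 5, 7, 5)
  run alpha (needs (0, 3, 3, 3), free (6, 5, 7, 5)); after release of (2, 2, 1, 0) the pool is (8, 7, 8, 5)
  run delta (needs (3, 1, 6, 3), free (8, 7, 8, 5)); after release of (2, 2, 0, 2) the pool is (10, 9, 8, 7)


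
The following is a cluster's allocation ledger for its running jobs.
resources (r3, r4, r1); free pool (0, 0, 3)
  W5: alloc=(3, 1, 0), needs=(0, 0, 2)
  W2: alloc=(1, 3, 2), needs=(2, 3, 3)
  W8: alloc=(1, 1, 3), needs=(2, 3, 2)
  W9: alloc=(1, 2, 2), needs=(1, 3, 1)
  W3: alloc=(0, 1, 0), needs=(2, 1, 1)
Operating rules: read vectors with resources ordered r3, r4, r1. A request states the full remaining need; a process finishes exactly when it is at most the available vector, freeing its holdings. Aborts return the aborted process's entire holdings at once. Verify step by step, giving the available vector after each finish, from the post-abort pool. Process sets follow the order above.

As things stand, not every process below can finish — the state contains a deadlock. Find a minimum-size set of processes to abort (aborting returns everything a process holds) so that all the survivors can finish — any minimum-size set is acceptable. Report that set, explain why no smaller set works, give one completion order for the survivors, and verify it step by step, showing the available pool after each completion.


The answer: abort W2.
Key observation: the deadlocked W9 becomes finishable only because W2 released (1, 3, 2); it completes at step 1 below.
Why nothing smaller works: aborting no one leaves the state deadlocked as given.
The survivors complete as W9, W8, W3, W5. Walking it through (starting from the post-abort pool):
  pool = (1, 3, 5)
  run W9 (needs (1, 3, 1), free (1, 3, 5)); after release of (1, 2, 2) the pool is (2, 5, 7)
  run W8 (needs (2, 3, 2), free (2, 5, 7)); after release of (1, 1, 3) the pool is (3, 6, 10)
  run W3 (needs (2, 1, 1), free (3, 6, 10)); after release of (0, 1, 0) the pool is (3, 7, 10)
  run W5 (needs (0, 0, 2), free (3, 7, 10)); after release of (3, 1, 0) the pool is (6, 8, 10)


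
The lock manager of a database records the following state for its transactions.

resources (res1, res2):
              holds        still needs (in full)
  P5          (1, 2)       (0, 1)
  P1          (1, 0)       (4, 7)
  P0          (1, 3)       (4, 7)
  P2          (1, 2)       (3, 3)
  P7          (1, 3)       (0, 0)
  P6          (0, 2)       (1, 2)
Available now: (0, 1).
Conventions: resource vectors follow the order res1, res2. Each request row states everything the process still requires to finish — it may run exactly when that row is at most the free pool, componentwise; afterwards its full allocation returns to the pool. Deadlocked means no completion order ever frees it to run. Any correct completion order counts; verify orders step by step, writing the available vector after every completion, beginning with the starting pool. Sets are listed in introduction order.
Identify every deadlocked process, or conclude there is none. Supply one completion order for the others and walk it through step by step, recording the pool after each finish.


Deadlocked set: P1, P0 and P2.
Key observation: after P7, P6, P5 complete, (2, 8) is the best the pool ever gets, yet each leftover process wants more res1.
One completion order for the rest: P7, P6, P5. Walking it through:
  pool = (0, 1)
  run P7 (needs (0, 0), free (0, 1)); after release of (1, 3) the pool is (1, 4)
  run P6 (needs (1, 2), free (1, 4)); after release of (0, 2) the pool is (1, 6)
  run P5 (needs (0, 1), free (1, 6)); after release of (1, 2) the pool is (2, 8)
The stuck group stays short no matter what:
  blocked: P1 wants (4, 7), pool (2, 8) — not enough res1
  blocked: P0 wants (4, 7), pool (2, 8) — not enough res1
  blocked: P2 wants (3, 3), pool (2, 8) — not enough res1


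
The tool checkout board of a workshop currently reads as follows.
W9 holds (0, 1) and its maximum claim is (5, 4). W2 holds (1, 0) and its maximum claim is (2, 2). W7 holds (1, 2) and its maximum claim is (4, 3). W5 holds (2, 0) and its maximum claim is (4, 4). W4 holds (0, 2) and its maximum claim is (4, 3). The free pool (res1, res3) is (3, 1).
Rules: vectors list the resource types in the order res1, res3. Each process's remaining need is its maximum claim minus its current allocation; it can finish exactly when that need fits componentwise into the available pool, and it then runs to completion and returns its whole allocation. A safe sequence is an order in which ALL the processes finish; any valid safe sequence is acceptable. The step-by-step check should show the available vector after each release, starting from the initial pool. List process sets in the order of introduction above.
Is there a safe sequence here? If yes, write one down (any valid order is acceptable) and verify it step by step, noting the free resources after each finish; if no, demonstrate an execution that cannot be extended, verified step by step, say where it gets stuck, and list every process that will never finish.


SAFE — a valid safe sequence is W7, W4, W5, W9, W2.
Key observation: the first exact fit in this order is W7 — it needs (3, 1) with (3, 1) free, meeting a requested resource to the last unit.
Verifying each step:
  pool = (3, 1)
  W7 needs (3, 1) <= (3, 1) -> finishes; pool += (1, 2) = (4, 3)
  W4 needs (4, 1) <= (4, 3) -> finishes; pool += (0, 2) = (4, 5)
  W5 needs (2, 4) <= (4, 5) -> finishes; pool += (2, 0) = (6, 5)
  W9 needs (5, 3) <= (6, 5) -> finishes; pool += (0, 1) = (6, 6)
  W2 needs (1, 2) <= (6, 6) -> finishes; pool += (1, 0) = (7, 6)


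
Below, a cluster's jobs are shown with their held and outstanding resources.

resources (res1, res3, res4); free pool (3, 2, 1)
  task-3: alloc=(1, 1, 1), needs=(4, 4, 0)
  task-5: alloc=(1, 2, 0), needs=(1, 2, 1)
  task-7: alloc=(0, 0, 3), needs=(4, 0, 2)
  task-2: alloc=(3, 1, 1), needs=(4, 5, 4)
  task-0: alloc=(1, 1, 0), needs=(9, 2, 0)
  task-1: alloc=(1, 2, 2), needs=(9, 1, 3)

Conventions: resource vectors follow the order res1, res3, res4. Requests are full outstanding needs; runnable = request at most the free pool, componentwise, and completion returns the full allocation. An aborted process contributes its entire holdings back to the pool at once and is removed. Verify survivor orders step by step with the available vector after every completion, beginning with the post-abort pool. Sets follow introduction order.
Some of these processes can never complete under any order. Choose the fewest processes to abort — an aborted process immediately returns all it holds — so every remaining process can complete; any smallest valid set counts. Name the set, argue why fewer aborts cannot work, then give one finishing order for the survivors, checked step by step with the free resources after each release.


The answer: abort task-1.
Key observation: the returned (1, 2, 2) from task-1 is what brings task-0 — unrunnable before, under any order — into play at step 4.
No smaller set exists: with zero aborts the deadlock remains.
Survivors finish in the order: task-3, task-5, task-2, task-0, task-7. Step-by-step check (pool after the aborts first):
  pool = (4, 4, 3)
  run task-3 (needs (4, 4, 0), free (4, 4, 3)); after release of (1, 1, 1) the pool is (5, 5, 4)
  run task-5 (needs (1, 2, 1), free (5, 5, 4)); after release of (1, 2, 0) the pool is (6, 7, 4)
  run task-2 (needs (4, 5, 4), free (6, 7, 4)); after release of (3, 1, 1) the pool is (9, 8, 5)
  run task-0 (needs (9, 2, 0), free (9, 8, 5)); after release of (1, 1, 0) the pool is (10, 9, 5)
  run task-7 (needs (4, 0, 2), free (10, 9, 5)); after release of (0, 0, 3) the pool is (10, 9, 8)


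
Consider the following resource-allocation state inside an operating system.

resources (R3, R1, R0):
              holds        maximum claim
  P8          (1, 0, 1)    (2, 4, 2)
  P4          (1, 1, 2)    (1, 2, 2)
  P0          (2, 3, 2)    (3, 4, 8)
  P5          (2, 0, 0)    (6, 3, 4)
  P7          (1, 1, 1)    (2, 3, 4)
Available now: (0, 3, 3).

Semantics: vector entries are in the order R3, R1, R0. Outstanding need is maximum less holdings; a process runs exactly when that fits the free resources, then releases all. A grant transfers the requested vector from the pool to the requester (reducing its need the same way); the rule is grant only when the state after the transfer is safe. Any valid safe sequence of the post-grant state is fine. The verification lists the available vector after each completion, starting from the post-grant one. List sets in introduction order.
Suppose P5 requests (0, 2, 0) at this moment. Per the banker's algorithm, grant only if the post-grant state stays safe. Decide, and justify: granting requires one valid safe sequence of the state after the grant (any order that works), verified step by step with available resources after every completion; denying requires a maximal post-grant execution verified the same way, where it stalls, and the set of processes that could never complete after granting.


GRANT. The post-grant state is safe; one safe sequence: P4, P7, P0, P5, P8.
Key observation: granting shrinks the pool to (0, 1, 3), yet P4 still fits and the chain goes through.
Step-by-step check of the post-grant state:
  pool = (0, 1, 3)
  P4 needs (0, 1, 0) <= (0, 1, 3) -> finishes; pool += (1, 1, 2) = (1, 2, 5)
  P7 needs (1, 2, 3) <= (1, 2, 5) -> finishes; pool += (1, 1, 1) = (2, 3, 6)
  P0 needs (1, 1, 6) <= (2, 3, 6) -> finishes; pool += (2, 3, 2) = (4, 6, 8)
  P5 needs (4, 1, 4) <= (4, 6, 8) -> finishes; pool += (2, 2, 0) = (6, 8, 8)
  P8 needs (1, 4, 1) <= (6, 8, 8) -> finishes; pool += (1, 0, 1) = (7, 8, 9)


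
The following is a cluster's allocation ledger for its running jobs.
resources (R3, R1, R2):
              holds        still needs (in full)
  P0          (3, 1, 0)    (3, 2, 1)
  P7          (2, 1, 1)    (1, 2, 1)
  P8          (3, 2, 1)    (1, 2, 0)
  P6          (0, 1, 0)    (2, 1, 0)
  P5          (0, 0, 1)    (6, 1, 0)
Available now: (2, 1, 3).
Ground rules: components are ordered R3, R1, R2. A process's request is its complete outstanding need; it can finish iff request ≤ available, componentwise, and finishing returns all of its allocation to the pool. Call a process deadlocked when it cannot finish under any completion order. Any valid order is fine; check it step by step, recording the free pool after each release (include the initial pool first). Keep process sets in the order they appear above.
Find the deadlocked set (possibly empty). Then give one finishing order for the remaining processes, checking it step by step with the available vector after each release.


Nothing here is deadlocked.
Key observation: starting with P6, each completion frees enough for the next — no one is permanently blocked.
One completion order for the rest: P6, P8, P7, P5, P0. Walking it through:
  pool = (2, 1, 3)
  run P6 (needs (2, 1, 0), free (2, 1, 3)); after release of (0, 1, 0) the pool is (2, 2, 3)
  run P8 (needs (1, 2, 0), free (2, 2, 3)); after release of (3, 2, 1) the pool is (5, 4, 4)
  run P7 (needs (1, 2, 1), free (5, 4, 4)); after release of (2, 1, 1) the pool is (7, 5, 5)
  run P5 (needs (6, 1, 0), free (7, 5, 5)); after release of (0, 0, 1) the pool is (7, 5, 6)
  run P0 (needs (3, 2, 1), free (7, 5, 6)); after release of (3, 1, 0) the pool is (10, 6, 6)


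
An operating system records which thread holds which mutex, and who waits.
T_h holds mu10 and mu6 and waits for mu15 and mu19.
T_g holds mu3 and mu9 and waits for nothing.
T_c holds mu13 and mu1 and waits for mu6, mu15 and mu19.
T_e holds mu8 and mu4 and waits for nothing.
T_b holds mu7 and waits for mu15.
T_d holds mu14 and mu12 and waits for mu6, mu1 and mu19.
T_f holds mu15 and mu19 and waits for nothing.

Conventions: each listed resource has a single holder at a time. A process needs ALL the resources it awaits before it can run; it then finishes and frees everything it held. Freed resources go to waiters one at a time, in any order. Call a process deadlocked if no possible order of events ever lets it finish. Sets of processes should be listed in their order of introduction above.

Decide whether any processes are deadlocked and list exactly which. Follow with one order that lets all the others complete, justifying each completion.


No process is deadlocked.
Key observation: no waiting chain loops back on itself — every chain ends at a process that waits on nothing, so everyone eventually runs.
A valid finishing order for the others: T_f, T_g, T_h, T_b, T_c, T_e, T_d.
Check, step by step:
  run T_f (it waits on nothing); releases mu15 and mu19
  run T_g (it waits on nothing); releases mu3 and mu9
  run T_h (all its waits — mu15 and mu19 — are resolved); releases mu10 and mu6
  run T_b (all its waits — mu15 — are resolved); releases mu7
  run T_c (all its waits — mu6, mu15 and mu19 — are resolved); releases mu13 and mu1
  run T_e (it waits on nothing); releases mu8 and mu4
  run T_d (all its waits — mu6, mu1 and mu19 — are resolved); releases mu14 and mu12


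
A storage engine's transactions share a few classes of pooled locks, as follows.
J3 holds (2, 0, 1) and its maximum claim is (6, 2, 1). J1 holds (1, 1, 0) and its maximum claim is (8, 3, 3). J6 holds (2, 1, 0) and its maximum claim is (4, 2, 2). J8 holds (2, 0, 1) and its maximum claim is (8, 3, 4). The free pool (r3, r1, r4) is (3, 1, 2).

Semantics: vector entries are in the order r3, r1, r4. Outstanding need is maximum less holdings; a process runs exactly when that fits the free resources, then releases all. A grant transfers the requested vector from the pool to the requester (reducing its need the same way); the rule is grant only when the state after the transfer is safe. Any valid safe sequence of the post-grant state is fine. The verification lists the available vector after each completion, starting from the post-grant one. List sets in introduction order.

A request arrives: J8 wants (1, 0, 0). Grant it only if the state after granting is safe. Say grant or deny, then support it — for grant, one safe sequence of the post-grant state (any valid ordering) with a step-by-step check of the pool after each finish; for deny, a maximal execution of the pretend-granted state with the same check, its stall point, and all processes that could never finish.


DENY: after the grant no complete ordering would exist.
Key observation: after J6, J3 the pool peaks at (6, 2, 3), and each blocked process is short somewhere: J1 on r3; J8 on r1.
On the post-grant state, J6, J3 is a maximal run — nothing extends it. Walking it through:
  pool = (2, 1, 2)
  run J6 (needs (2, 1, 2), free (2, 1, 2)); after release of (2, 1, 0) the pool is (4, 2, 2)
  run J3 (needs (4, 2, 0), free (4, 2, 2)); after release of (2, 0, 1) the pool is (6, 2, 3)
  J1 cannot run: need (7, 2, 3) vs free (6, 2, 3) (insufficient r3)
  J8 cannot run: need (5, 3, 3) vs free (6, 2, 3) (insufficient r1)
Processes that could never finish after the grant: J1 and J8.


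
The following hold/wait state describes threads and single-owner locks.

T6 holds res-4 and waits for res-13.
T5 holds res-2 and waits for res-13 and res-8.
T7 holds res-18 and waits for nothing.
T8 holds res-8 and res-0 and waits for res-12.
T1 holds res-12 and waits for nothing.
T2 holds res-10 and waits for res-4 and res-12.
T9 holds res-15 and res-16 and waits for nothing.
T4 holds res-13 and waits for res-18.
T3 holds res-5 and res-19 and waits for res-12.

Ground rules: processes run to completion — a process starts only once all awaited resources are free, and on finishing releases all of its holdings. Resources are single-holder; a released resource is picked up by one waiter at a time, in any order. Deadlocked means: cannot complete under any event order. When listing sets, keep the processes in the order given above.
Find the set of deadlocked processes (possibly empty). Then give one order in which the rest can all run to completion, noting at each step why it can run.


The deadlocked set is empty.
Key observation: all waits point, directly or indirectly, at processes that can finish, so nothing is permanently blocked.
A valid finishing order for the others: T7, T4, T1, T8, T5, T3, T6, T9, T2.
Step-by-step check:
  run T7 (it waits on nothing); releases res-18
  T4 waits on res-18 — all released -> runs and releases res-13
  run T1 (it waits on nothing); releases res-12
  T8 waits on res-12 — all released -> runs and releases res-8 and res-0
  T5 waits on res-13 and res-8 — all released -> runs and releases res-2
  T3 waits on res-12 — all released -> runs and releases res-5 and res-19
  T6 waits on res-13 — all released -> runs and releases res-4
  run T9 (it waits on nothing); releases res-15 and res-16
  T2 waits on res-4 and res-12 — all released -> runs and releases res-10


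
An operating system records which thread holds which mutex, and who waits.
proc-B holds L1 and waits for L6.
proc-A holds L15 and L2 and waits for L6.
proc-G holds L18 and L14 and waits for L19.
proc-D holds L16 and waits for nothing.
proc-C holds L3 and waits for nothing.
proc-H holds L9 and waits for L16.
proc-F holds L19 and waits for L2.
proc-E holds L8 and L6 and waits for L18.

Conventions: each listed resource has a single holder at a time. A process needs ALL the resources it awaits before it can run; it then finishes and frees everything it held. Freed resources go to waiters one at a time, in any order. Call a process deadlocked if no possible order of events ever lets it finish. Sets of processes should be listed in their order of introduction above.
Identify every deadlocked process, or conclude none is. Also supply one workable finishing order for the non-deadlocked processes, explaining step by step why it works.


Deadlocked: proc-B, proc-A, proc-G, proc-F and proc-E.
Key observation: the loop proc-E -> proc-G -> proc-F -> proc-A -> proc-E blocks itself forever; proc-B waits into the deadlock from upstream.
The rest can finish in the order proc-D, proc-C, proc-H.
Walking it through:
  proc-D: no waits; runs immediately, freeing L16
  proc-C: no waits; runs immediately, freeing L3
  run proc-H (all its waits — L16 — are resolved); releases L9


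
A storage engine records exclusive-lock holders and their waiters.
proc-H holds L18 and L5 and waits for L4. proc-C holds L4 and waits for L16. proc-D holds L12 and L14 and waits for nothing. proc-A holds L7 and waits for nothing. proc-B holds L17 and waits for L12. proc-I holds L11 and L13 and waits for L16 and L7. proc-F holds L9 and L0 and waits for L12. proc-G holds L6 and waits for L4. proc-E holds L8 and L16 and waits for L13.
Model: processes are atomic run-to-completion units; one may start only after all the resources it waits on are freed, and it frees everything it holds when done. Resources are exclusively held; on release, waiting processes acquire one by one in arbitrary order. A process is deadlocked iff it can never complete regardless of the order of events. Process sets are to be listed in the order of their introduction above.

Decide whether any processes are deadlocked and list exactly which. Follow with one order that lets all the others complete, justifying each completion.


Deadlocked set: proc-H, proc-C, proc-I, proc-G and proc-E.
Key observation: the cycle proc-E -> proc-I -> proc-E can never break — each member waits on the next; proc-H, proc-C and proc-G wait into the deadlock from upstream.
The rest can finish in the order proc-D, proc-F, proc-B, proc-A.
Verifying each step:
  proc-D: no waits; runs immediately, freeing L12 and L14
  proc-F waits on L12 — all released -> runs and releases L9 and L0
  proc-B waits on L12 — all released -> runs and releases L17
  proc-A: no waits; runs immediately, freeing L7


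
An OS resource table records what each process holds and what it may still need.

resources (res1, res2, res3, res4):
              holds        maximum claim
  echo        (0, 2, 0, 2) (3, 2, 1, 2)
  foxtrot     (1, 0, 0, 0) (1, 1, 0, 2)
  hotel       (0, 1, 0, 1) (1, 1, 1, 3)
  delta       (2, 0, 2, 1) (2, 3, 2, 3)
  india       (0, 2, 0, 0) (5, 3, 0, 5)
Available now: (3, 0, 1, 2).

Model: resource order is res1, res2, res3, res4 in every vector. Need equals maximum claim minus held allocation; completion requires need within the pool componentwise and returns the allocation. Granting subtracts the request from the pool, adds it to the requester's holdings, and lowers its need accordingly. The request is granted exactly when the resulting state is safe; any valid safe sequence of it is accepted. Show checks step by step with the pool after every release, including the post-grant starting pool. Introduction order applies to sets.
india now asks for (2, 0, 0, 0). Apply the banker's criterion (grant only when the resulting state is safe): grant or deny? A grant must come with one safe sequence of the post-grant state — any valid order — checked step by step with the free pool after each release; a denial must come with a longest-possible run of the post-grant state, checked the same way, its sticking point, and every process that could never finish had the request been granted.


DENY — the pretend-granted state is unsafe.
Key observation: after hotel, foxtrot the pool peaks at (2, 1, 1, 3), and each blocked process is short somewhere: echo on res1; delta on res2; india on res1, res4.
Pretend the grant happened; the run hotel, foxtrot goes as far as possible. Verifying each step:
  pool = (1, 0, 1, 2)
  hotel needs (1, 0, 1, 2) <= (1, 0, 1, 2) -> finishes; pool += (0, 1, 0, 1) = (1, 1, 1, 3)
  foxtrot needs (0, 1, 0, 2) <= (1, 1, 1, 3) -> finishes; pool += (1, 0, 0, 0) = (2, 1, 1, 3)
  echo still needs (3, 0, 1, 0) but only (2, 1, 1, 3) is free — short on res1
  delta still needs (0, 3, 0, 2) but only (2, 1, 1, 3) is free — short on res2
  india still needs (3, 1, 0, 5) but only (2, 1, 1, 3) is free — short on res1 and res4
Post-grant, the permanently blocked set is echo, delta and india.


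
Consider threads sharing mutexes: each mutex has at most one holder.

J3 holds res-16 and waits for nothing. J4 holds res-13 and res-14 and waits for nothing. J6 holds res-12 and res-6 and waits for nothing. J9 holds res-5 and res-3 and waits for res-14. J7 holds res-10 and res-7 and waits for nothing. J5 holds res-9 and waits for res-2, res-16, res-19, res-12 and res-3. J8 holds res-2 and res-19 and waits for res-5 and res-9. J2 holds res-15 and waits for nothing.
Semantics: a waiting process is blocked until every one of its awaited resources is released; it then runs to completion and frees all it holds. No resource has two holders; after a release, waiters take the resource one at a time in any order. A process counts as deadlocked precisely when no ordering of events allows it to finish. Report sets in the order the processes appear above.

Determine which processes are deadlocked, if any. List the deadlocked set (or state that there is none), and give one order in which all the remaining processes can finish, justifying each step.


Deadlocked: J5 and J8.
Key observation: the wait chain closes on itself along J5 -> J8 -> J5; no other process is dragged down with it.
A valid finishing order for the others: J6, J4, J2, J9, J3, J7.
Check, step by step:
  J6 waits on nothing -> runs at once and releases res-12 and res-6
  J4 waits on nothing -> runs at once and releases res-13 and res-14
  J2 waits on nothing -> runs at once and releases res-15
  J9 waits on res-14 — all released -> runs and releases res-5 and res-3
  J3 waits on nothing -> runs at once and releases res-16
  J7 waits on nothing -> runs at once and releases res-10 and res-7


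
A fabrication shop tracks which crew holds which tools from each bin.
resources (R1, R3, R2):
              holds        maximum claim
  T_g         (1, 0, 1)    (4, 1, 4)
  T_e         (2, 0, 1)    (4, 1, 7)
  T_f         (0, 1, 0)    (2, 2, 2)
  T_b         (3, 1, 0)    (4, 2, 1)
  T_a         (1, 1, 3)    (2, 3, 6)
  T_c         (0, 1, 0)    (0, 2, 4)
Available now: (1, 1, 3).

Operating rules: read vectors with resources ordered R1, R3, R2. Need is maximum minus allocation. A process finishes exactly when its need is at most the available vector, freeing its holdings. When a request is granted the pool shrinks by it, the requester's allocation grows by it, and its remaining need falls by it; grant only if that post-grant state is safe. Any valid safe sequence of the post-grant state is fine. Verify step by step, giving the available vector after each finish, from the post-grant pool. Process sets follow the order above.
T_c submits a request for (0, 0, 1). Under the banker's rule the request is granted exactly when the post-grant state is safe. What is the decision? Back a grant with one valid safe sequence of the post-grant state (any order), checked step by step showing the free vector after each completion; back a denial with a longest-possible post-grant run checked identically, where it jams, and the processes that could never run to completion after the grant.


DENY. Granting would leave the state unsafe.
Key observation: the pool after T_b, T_f is (4, 3, 2); every surviving request exceeds it in R2, so progress ends there.
Pretend the grant happened; the run T_b, T_f goes as far as possible. Step-by-step check:
  pool = (1, 1, 2)
  T_b: need (1, 1, 1) fits (1, 1, 2); releases (3, 1, 0), pool now (4, 2, 2)
  T_f: need (2, 1, 2) fits (4, 2, 2); releases (0, 1, 0), pool now (4, 3, 2)
  T_g still needs (3, 1, 3) but only (4, 3, 2) is free — short on R2
  T_e still needs (2, 1, 6) but only (4, 3, 2) is free — short on R2
  T_a still needs (1, 2, 3) but only (4, 3, 2) is free — short on R2
  T_c still needs (0, 1, 3) but only (4, 3, 2) is free — short on R2
Processes that could never finish after the grant: T_g, T_e, T_a and T_c.


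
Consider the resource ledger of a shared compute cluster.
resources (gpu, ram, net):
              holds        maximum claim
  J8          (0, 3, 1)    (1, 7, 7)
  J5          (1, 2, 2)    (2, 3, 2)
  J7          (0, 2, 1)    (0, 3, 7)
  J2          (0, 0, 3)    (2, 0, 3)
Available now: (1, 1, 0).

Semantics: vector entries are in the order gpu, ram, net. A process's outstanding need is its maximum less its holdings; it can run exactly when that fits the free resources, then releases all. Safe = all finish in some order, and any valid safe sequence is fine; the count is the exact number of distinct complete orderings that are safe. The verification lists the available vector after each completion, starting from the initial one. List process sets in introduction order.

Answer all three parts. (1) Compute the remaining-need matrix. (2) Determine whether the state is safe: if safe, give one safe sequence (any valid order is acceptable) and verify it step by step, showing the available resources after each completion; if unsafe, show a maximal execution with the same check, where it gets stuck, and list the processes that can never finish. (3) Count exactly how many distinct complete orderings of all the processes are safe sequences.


(1) Need matrix, components ordered gpu, ram, net:
  J8: (1, 4, 6)
  J5: (1, 1, 0)
  J7: (0, 1, 6)
  J2: (2, 0, 0)
(2) UNSAFE.
Key observation: once J5, J2 finish, the pool peaks at (2, 3, 5) — and every remaining process still needs more net than that.
The run J5, J2 cannot be extended any further. Verifying each step:
  pool = (1, 1, 0)
  J5 needs (1, 1, 0) <= (1, 1, 0) -> finishes; pool += (1, 2, 2) = (2, 3, 2)
  J2 needs (2, 0, 0) <= (2, 3, 2) -> finishes; pool += (0, 0, 3) = (2, 3, 5)
  blocked: J8 wants (1, 4, 6), pool (2, 3, 5) — not enough ram and net
  blocked: J7 wants (0, 1, 6), pool (2, 3, 5) — not enough net
Processes that can never finish: J8 and J7.
(3) Exactly 0 of the possible complete orderings are safe sequences.


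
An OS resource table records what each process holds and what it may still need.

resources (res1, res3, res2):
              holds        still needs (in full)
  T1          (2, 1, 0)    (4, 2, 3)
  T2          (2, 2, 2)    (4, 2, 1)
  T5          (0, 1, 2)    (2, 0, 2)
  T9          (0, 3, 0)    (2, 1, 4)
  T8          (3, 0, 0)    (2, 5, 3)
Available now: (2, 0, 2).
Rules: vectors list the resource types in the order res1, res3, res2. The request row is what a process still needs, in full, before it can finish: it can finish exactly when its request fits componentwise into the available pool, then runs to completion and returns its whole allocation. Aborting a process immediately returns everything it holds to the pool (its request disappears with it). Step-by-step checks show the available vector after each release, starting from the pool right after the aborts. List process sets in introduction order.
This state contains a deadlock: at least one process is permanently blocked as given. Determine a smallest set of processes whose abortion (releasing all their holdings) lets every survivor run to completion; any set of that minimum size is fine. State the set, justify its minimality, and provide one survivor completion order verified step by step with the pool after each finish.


Abort T2.
Key observation: no ordering could ever have run T1 before the abort of T2; with (2, 2, 2) back in the pool it fits at step 1.
Minimality: the empty abort set fails — the state is deadlocked as it stands.
Survivors finish in the order: T1, T9, T5, T8. Walking it through (pool after the aborts first):
  pool = (4, 2, 4)
  run T1 (needs (4, 2, 3), free (4, 2, 4)); after release of (2, 1, 0) the pool is (6, 3, 4)
  run T9 (needs (2, 1, 4), free (6, 3, 4)); after release of (0, 3, 0) the pool is (6, 6, 4)
  run T5 (needs (2, 0, 2), free (6, 6, 4)); after release of (0, 1, 2) the pool is (6, 7, 6)
  run T8 (needs (2, 5, 3), free (6, 7, 6)); after release of (3, 0, 0) the pool is (9, 7, 6)


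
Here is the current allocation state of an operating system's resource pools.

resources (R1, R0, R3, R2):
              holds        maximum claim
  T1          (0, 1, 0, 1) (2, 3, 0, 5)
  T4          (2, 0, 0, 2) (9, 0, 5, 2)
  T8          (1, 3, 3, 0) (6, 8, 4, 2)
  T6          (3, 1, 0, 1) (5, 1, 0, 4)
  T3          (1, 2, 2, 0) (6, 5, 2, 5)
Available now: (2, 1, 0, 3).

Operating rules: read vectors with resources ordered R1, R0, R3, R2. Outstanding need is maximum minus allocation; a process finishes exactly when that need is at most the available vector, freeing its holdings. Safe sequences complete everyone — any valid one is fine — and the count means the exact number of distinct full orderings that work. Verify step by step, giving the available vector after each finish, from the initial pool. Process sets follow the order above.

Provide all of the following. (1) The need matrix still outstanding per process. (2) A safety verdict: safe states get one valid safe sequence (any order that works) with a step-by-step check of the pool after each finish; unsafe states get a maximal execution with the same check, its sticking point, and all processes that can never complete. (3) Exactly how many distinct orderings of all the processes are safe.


(1) Remaining need (order R1, R0, R3, R2):
  T1: (2, 2, 0, 4)
  T4: (7, 0, 5, 0)
  T8: (5, 5, 1, 2)
  T6: (2, 0, 0, 3)
  T3: (5, 3, 0, 5)
(2) SAFE — a valid safe sequence is T6, T1, T3, T8, T4.
Key observation: T6 is the earliest step where a requested resource binds exactly: need (2, 0, 0, 3), pool (2, 1, 0, 3) at its turn.
Walking it through:
  pool = (2, 1, 0, 3)
  run T6 (needs (2, 0, 0, 3), free (2, 1, 0, 3)); after release of (3, 1, 0, 1) the pool is (5, 2, 0, 4)
  run T1 (needs (2, 2, 0, 4), free (5, 2, 0, 4)); after release of (0, 1, 0, 1) the pool is (5, 3, 0, 5)
  run T3 (needs (5, 3, 0, 5), free (5, 3, 0, 5)); after release of (1, 2, 2, 0) the pool is (6, 5, 2, 5)
  run T8 (needs (5, 5, 1, 2), free (6, 5, 2, 5)); after release of (1, 3, 3, 0) the pool is (7, 8, 5, 5)
  run T4 (needs (7, 0, 5, 0), free (7, 8, 5, 5)); after release of (2, 0, 0, 2) the pool is (9, 8, 5, 7)
(3) Precisely 1 of the possible complete orderings is a safe sequence.


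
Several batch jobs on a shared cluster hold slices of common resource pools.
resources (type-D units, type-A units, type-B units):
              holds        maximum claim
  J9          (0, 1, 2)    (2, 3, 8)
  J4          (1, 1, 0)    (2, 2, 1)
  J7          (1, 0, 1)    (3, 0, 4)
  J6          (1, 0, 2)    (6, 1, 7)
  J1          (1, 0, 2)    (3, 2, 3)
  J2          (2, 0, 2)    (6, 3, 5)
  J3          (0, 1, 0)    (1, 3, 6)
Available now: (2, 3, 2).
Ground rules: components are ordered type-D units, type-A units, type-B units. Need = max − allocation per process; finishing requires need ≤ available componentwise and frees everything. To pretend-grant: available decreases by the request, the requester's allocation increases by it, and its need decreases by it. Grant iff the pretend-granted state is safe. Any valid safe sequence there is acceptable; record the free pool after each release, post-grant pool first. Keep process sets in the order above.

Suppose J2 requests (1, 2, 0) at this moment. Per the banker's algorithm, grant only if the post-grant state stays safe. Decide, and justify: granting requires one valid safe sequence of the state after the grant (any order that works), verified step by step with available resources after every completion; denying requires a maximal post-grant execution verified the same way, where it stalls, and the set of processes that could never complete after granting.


GRANT: granting preserves safety; a valid post-grant sequence is J4, J1, J2, J6, J9, J3, J7.
Key observation: the transfer keeps a workable pool ((1, 1, 2)); J4 starts the safe sequence.
Check on the post-grant state, step by step:
  pool = (1, 1, 2)
  J4: need (1, 1, 1) fits (1, 1, 2); releases (1, 1, 0), pool now (2, 2, 2)
  J1: need (2, 2, 1) fits (2, 2, 2); releases (1, 0, 2), pool now (3, 2, 4)
  J2: need (3, 1, 3) fits (3, 2, 4); releases (3, 2, 2), pool now (6, 4, 6)
  J6: need (5, 1, 5) fits (6, 4, 6); releases (1, 0, 2), pool now (7, 4, 8)
  J9: need (2, 2, 6) fits (7, 4, 8); releases (0, 1, 2), pool now (7, 5, 10)
  J3: need (1, 2, 6) fits (7, 5, 10); releases (0, 1, 0), pool now (7, 6, 10)
  J7: need (2, 0, 3) fits (7, 6, 10); releases (1, 0, 1), pool now (8, 6, 11)
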